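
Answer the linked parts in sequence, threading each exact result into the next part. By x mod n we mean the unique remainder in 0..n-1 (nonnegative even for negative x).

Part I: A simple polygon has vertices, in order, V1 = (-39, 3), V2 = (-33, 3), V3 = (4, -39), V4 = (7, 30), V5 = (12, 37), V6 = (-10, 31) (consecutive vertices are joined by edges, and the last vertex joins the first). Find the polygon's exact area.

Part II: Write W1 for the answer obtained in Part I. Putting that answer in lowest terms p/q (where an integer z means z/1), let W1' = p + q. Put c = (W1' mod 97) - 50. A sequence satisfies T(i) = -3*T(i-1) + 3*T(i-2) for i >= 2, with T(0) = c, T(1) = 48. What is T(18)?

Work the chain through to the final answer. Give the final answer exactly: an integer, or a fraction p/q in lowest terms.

Part I: cross terms: (-39*3 - -33*3)=-18, (-33*-39 - 4*3)=1275, (4*30 - 7*-39)=393, (7*37 - 12*30)=-101, (12*31 - -10*37)=742, (-10*3 - -39*31)=1179; twice the area = |3470| = 3470; area = 1735; answer 1735
Part II: W1 = 1735; threaded value p + q = 1736; c = 37; T(2) = -3*(48) + 3*(37) = -33; iterating: T(2)=-33, T(3)=243, T(4)=-828, T(5)=3213, T(6)=-12123, T(7)=46008, T(8)=-174393, T(9)=661203, T(10)=-2506788, T(11)=9503973, T(12)=-36032283, T(13)=136608768, T(14)=-517923153, T(15)=1963595763, T(16)=-7444556748, T(17)=28224457533, T(18)=-107007042843; answer -107007042843

-107007042843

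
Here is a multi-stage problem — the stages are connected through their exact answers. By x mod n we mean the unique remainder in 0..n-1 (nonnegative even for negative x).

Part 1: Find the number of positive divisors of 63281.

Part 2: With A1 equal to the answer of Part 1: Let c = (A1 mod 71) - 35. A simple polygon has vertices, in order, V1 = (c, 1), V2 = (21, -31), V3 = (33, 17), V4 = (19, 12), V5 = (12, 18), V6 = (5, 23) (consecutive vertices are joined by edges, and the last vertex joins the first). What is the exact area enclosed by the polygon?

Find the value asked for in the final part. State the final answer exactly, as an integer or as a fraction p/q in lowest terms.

3603/2

Part 1: 63281 is prime, so its only divisors are 1 and 63281; count = 2; answer 2
Part 2: A1 = 2; c = -33; cross terms: (-33*-31 - 21*1)=1002, (21*17 - 33*-31)=1380, (33*12 - 19*17)=73, (19*18 - 12*12)=198, (12*23 - 5*18)=186, (5*1 - -33*23)=764; twice the area = |3603| = 3603; area = 3603/2; answer 3603/2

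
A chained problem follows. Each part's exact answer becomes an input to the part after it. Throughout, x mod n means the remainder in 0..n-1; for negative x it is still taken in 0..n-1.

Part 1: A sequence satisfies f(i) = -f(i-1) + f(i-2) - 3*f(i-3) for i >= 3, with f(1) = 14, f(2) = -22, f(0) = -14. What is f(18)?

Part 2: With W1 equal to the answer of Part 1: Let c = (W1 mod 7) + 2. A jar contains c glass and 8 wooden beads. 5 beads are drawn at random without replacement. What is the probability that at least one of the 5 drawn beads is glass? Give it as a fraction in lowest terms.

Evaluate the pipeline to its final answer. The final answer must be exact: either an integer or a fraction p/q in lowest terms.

Part 1: f(3) = -1*(-22) + 1*(14) - 3*(-14) = 78; iterating: f(3)=78, f(4)=-142, f(5)=286, f(6)=-662, f(7)=1374, f(8)=-2894, f(9)=6254, f(10)=-13270, f(11)=28206, f(12)=-60238, f(13)=128254, f(14)=-273110, f(15)=582078, f(16)=-1239950, f(17)=2641358, f(18)=-5627542; answer -5627542
Part 2: W1 = -5627542; c = 5; total draws C(13,5) = 1287; complement C(8,5) = 56; favorable 1287 - 56 = 1231; P = 1231/1287; answer 1231/1287

1231/1287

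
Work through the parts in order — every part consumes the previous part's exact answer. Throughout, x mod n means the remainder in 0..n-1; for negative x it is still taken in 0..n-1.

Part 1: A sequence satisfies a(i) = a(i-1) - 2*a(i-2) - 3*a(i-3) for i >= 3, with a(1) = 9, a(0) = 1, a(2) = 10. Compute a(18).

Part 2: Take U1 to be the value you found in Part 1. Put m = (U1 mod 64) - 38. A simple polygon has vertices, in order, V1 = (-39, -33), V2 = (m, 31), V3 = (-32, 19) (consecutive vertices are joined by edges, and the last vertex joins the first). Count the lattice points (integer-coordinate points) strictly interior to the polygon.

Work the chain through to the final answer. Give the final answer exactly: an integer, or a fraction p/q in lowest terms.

Part 1: a(3) = 1*(10) - 2*(9) - 3*(1) = -11; iterating: a(3)=-11, a(4)=-58, a(5)=-66, a(6)=83, a(7)=389, a(8)=421, a(9)=-606, a(10)=-2615, a(11)=-2666, a(12)=4382, a(13)=17559, a(14)=16793, a(15)=-31471, a(16)=-117734, a(17)=-105171, a(18)=224710; answer 224710
Part 2: U1 = 224710; m = -32; cross terms: (-39*31 - -32*-33)=-2265, (-32*19 - -32*31)=384, (-32*-33 - -39*19)=1797; twice the area = |-84| = 84; area = 42; boundary points = 1 + 12 + 1 = 14; strictly interior points = area - boundary/2 + 1 = 36; answer 36

36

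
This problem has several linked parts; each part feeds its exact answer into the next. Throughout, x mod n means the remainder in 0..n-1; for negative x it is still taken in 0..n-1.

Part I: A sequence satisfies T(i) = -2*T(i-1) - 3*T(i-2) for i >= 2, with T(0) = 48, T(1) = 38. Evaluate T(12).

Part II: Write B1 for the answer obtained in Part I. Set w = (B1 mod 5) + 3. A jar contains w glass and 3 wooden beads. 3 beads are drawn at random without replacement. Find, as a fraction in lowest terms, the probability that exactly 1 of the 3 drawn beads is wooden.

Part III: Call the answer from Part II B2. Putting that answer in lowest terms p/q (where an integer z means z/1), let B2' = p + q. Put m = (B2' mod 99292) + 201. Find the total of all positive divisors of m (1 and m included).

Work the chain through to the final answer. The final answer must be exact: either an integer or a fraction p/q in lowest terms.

434

Part I: T(2) = -2*(38) - 3*(48) = -220; iterating: T(2)=-220, T(3)=326, T(4)=8, T(5)=-994, T(6)=1964, T(7)=-946, T(8)=-4000, T(9)=10838, T(10)=-9676, T(11)=-13162, T(12)=55352; answer 55352
Part II: B1 = 55352; w = 5; total draws C(8,3) = 56; favorable C(3,1)*C(5,2) = 30; P = 15/28; answer 15/28
Part III: B2 = 15/28; threaded value p + q = 43; m = 244; 244 = 2^2 * 61; sigma = (1 + 2 + 4) * (1 + 61) = 7 * 62 = 434; answer 434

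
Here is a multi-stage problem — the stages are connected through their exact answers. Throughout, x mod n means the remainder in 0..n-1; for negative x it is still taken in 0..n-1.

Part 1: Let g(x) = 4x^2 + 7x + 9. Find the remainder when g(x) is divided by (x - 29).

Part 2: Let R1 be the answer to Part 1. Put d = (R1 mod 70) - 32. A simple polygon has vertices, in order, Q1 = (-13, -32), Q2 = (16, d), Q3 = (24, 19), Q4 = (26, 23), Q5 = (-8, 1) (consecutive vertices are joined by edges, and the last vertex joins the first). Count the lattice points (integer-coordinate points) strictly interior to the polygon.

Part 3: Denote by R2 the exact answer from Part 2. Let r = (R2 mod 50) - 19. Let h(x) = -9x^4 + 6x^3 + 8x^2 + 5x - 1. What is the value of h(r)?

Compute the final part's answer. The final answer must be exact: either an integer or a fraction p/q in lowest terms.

Part 1: remainder = value at the root: 4*(29)^2 + 7*(29)^1 + 9 = (3364) + (203) + (9) = 3576; answer 3576
Part 2: R1 = 3576; d = -26; cross terms: (-13*-26 - 16*-32)=850, (16*19 - 24*-26)=928, (24*23 - 26*19)=58, (26*1 - -8*23)=210, (-8*-32 - -13*1)=269; twice the area = |2315| = 2315; area = 2315/2; boundary points = 1 + 1 + 2 + 2 + 1 = 7; strictly interior points = area - boundary/2 + 1 = 1155; answer 1155
Part 3: R2 = 1155; r = -14; -9*(-14)^4 + 6*(-14)^3 + 8*(-14)^2 + 5*(-14)^1 - 1 = (-345744) + (-16464) + (1568) + (-70) + (-1) = -360711; answer -360711

-360711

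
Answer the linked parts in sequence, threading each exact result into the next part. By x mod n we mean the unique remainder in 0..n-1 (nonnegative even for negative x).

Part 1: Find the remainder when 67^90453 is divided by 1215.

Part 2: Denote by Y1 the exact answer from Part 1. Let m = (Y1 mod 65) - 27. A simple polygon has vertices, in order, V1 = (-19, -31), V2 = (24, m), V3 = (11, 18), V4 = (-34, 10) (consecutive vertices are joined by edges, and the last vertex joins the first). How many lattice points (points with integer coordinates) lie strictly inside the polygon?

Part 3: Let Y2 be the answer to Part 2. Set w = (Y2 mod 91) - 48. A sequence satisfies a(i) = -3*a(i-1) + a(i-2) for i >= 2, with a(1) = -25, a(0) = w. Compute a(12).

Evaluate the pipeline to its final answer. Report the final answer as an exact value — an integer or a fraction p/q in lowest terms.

Part 1: squarings mod 1215: 67^1=67, 67^2=844, 67^4=346, 67^8=646, 67^16=571, 67^32=421, 67^64=1066, 67^128=331, 67^256=211, 67^512=781, 67^1024=31, 67^2048=961, 67^4096=121, 67^8192=61, 67^16384=76, 67^32768=916, 67^65536=706; 67^90453 = 67^1 * 67^4 * 67^16 * 67^64 * 67^256 * 67^8192 * 67^16384 * 67^65536 = 577 (mod 1215); answer 577
Part 2: Y1 = 577; m = 30; cross terms: (-19*30 - 24*-31)=174, (24*18 - 11*30)=102, (11*10 - -34*18)=722, (-34*-31 - -19*10)=1244; twice the area = |2242| = 2242; area = 1121; boundary points = 1 + 1 + 1 + 1 = 4; strictly interior points = area - boundary/2 + 1 = 1120; answer 1120
Part 3: Y2 = 1120; w = -20; a(2) = -3*(-25) + 1*(-20) = 55; iterating: a(2)=55, a(3)=-190, a(4)=625, a(5)=-2065, a(6)=6820, a(7)=-22525, a(8)=74395, a(9)=-245710, a(10)=811525, a(11)=-2680285, a(12)=8852380; answer 8852380

8852380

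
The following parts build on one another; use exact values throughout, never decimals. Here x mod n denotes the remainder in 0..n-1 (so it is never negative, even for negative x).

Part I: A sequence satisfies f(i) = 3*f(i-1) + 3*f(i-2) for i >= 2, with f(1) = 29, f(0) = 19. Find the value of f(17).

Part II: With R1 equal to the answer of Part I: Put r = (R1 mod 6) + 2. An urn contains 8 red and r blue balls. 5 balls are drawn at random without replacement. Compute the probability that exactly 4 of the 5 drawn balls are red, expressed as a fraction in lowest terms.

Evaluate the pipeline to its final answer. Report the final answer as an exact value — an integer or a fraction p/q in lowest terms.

5/9

Part I: f(2) = 3*(29) + 3*(19) = 144; iterating: f(2)=144, f(3)=519, f(4)=1989, f(5)=7524, f(6)=28539, f(7)=108189, f(8)=410184, f(9)=1555119, f(10)=5895909, f(11)=22353084, f(12)=84746979, f(13)=321300189, f(14)=1218141504, f(15)=4618325079, f(16)=17509399749, f(17)=66383174484; answer 66383174484
Part II: R1 = 66383174484; r = 2; total draws C(10,5) = 252; favorable C(8,4)*C(2,1) = 140; P = 5/9; answer 5/9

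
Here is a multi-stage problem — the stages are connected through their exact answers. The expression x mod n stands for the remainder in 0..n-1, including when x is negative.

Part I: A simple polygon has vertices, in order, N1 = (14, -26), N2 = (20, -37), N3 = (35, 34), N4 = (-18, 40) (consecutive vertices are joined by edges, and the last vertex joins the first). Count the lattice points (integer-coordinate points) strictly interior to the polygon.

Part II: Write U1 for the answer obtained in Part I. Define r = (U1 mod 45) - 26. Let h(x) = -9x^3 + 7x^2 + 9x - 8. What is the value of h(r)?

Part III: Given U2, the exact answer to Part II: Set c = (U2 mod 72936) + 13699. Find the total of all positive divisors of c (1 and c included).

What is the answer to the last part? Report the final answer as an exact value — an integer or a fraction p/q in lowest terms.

Part I: cross terms: (14*-37 - 20*-26)=2, (20*34 - 35*-37)=1975, (35*40 - -18*34)=2012, (-18*-26 - 14*40)=-92; twice the area = |3897| = 3897; area = 3897/2; boundary points = 1 + 1 + 1 + 2 = 5; strictly interior points = area - boundary/2 + 1 = 1947; answer 1947
Part II: U1 = 1947; r = -14; -9*(-14)^3 + 7*(-14)^2 + 9*(-14)^1 - 8 = (24696) + (1372) + (-126) + (-8) = 25934; answer 25934
Part III: U2 = 25934; c = 39633; 39633 = 3 * 11 * 1201; sigma = (1 + 3) * (1 + 11) * (1 + 1201) = 4 * 12 * 1202 = 57696; answer 57696

57696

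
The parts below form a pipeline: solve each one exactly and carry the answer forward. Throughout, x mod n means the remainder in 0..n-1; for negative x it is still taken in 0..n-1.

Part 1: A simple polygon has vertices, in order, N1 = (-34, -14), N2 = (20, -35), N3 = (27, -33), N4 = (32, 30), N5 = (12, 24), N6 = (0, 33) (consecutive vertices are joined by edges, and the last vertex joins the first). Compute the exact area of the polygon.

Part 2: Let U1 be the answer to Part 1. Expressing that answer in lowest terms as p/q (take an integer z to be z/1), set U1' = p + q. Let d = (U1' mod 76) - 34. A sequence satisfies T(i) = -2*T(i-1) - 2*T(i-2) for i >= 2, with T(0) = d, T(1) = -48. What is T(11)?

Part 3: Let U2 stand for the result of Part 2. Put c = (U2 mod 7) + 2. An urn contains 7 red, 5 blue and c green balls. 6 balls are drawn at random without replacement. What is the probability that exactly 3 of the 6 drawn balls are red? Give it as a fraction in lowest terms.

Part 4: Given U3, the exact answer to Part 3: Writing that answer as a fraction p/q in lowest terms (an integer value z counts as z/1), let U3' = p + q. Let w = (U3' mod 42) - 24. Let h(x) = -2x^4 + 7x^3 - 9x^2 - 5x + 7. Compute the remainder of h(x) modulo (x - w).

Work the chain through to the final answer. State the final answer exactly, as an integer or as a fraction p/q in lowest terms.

-311802

Part 1: cross terms: (-34*-35 - 20*-14)=1470, (20*-33 - 27*-35)=285, (27*30 - 32*-33)=1866, (32*24 - 12*30)=408, (12*33 - 0*24)=396, (0*-14 - -34*33)=1122; twice the area = |5547| = 5547; area = 5547/2; answer 5547/2
Part 2: U1 = 5547/2; threaded value p + q = 5549; d = -33; T(2) = -2*(-48) - 2*(-33) = 162; iterating: T(2)=162, T(3)=-228, T(4)=132, T(5)=192, T(6)=-648, T(7)=912, T(8)=-528, T(9)=-768, T(10)=2592, T(11)=-3648; answer -3648
Part 3: U2 = -3648; c = 8; total draws C(20,6) = 38760; favorable C(7,3)*C(13,3) = 10010; P = 1001/3876; answer 1001/3876
Part 4: U3 = 1001/3876; threaded value p + q = 4877; w = -19; remainder = value at the root: -2*(-19)^4 + 7*(-19)^3 - 9*(-19)^2 - 5*(-19)^1 + 7 = (-260642) + (-48013) + (-3249) + (95) + (7) = -311802; answer -311802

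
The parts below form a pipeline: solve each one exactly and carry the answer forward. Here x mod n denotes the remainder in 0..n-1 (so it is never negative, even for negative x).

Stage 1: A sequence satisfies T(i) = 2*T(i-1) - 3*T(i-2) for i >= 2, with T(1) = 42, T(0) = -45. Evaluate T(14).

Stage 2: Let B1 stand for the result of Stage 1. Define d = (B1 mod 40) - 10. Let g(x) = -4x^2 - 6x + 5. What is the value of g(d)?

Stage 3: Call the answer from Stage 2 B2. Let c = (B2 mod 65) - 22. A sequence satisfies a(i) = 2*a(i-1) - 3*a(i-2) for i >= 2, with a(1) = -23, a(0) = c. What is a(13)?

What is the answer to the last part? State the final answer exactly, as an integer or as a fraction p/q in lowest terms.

-27347

Stage 1: T(2) = 2*(42) - 3*(-45) = 219; iterating: T(2)=219, T(3)=312, T(4)=-33, T(5)=-1002, T(6)=-1905, T(7)=-804, T(8)=4107, T(9)=10626, T(10)=8931, T(11)=-14016, T(12)=-54825, T(13)=-67602, T(14)=29271; answer 29271
Stage 2: B1 = 29271; d = 21; -4*(21)^2 - 6*(21)^1 + 5 = (-1764) + (-126) + (5) = -1885; answer -1885
Stage 3: B2 = -1885; c = -22; a(2) = 2*(-23) - 3*(-22) = 20; iterating: a(2)=20, a(3)=109, a(4)=158, a(5)=-11, a(6)=-496, a(7)=-959, a(8)=-430, a(9)=2017, a(10)=5324, a(11)=4597, a(12)=-6778, a(13)=-27347; answer -27347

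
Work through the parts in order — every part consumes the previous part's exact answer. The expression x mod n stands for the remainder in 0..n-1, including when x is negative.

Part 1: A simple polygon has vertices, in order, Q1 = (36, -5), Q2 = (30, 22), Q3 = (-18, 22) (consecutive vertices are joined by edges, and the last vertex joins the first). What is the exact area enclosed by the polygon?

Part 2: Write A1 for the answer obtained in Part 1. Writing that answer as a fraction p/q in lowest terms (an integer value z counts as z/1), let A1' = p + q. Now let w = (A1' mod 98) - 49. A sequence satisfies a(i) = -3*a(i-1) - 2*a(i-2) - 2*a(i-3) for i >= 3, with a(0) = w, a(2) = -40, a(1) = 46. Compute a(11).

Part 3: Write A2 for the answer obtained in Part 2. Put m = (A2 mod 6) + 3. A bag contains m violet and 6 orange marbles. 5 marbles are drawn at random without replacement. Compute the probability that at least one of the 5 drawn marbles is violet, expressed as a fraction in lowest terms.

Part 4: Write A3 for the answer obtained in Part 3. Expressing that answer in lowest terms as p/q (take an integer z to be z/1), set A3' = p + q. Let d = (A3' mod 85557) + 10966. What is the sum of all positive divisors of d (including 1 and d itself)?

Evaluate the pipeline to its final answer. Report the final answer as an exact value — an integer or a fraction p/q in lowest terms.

Part 1: cross terms: (36*22 - 30*-5)=942, (30*22 - -18*22)=1056, (-18*-5 - 36*22)=-702; twice the area = |1296| = 1296; area = 648; answer 648
Part 2: A1 = 648; threaded value p + q = 649; w = 12; a(3) = -3*(-40) - 2*(46) - 2*(12) = 4; iterating: a(3)=4, a(4)=-24, a(5)=144, a(6)=-392, a(7)=936, a(8)=-2312, a(9)=5848, a(10)=-14792, a(11)=37304; answer 37304
Part 3: A2 = 37304; m = 5; total draws C(11,5) = 462; complement C(6,5) = 6; favorable 462 - 6 = 456; P = 76/77; answer 76/77
Part 4: A3 = 76/77; threaded value p + q = 153; d = 11119; 11119 is prime, so its only divisors are 1 and 11119; sigma = 1 + 11119 = 11120; answer 11120

11120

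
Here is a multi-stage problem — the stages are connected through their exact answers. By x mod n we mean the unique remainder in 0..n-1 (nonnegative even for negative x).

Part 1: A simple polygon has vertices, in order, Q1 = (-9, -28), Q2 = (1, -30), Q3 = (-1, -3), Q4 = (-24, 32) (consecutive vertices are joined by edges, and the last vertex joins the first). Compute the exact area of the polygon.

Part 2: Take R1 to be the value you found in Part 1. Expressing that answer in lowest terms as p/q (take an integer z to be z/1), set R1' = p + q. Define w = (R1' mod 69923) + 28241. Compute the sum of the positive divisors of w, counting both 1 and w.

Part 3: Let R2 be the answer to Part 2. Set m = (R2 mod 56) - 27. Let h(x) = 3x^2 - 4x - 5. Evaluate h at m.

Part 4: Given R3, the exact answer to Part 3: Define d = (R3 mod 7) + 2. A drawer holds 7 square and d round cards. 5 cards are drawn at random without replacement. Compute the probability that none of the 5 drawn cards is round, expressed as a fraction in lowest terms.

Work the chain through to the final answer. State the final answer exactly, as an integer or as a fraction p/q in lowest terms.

Part 1: cross terms: (-9*-30 - 1*-28)=298, (1*-3 - -1*-30)=-33, (-1*32 - -24*-3)=-104, (-24*-28 - -9*32)=960; twice the area = |1121| = 1121; area = 1121/2; answer 1121/2
Part 2: R1 = 1121/2; threaded value p + q = 1123; w = 29364; 29364 = 2^2 * 3 * 2447; sigma = (1 + 2 + 4) * (1 + 3) * (1 + 2447) = 7 * 4 * 2448 = 68544; answer 68544
Part 3: R2 = 68544; m = -27; 3*(-27)^2 - 4*(-27)^1 - 5 = (2187) + (108) + (-5) = 2290; answer 2290
Part 4: R3 = 2290; d = 3; total draws C(10,5) = 252; favorable C(7,5) = 21; P = 1/12; answer 1/12

1/12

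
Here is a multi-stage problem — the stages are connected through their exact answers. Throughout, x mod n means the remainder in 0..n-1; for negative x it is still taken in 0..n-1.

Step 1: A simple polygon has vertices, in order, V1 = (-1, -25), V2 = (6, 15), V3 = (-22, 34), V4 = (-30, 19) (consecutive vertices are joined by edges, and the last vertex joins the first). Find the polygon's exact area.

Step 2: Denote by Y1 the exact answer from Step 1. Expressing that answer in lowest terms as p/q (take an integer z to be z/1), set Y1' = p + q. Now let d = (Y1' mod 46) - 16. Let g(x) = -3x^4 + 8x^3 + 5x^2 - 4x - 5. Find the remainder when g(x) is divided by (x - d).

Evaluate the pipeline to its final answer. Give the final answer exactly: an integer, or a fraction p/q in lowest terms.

-9679

Step 1: cross terms: (-1*15 - 6*-25)=135, (6*34 - -22*15)=534, (-22*19 - -30*34)=602, (-30*-25 - -1*19)=769; twice the area = |2040| = 2040; area = 1020; answer 1020
Step 2: Y1 = 1020; threaded value p + q = 1021; d = -7; remainder = value at the root: -3*(-7)^4 + 8*(-7)^3 + 5*(-7)^2 - 4*(-7)^1 - 5 = (-7203) + (-2744) + (245) + (28) + (-5) = -9679; answer -9679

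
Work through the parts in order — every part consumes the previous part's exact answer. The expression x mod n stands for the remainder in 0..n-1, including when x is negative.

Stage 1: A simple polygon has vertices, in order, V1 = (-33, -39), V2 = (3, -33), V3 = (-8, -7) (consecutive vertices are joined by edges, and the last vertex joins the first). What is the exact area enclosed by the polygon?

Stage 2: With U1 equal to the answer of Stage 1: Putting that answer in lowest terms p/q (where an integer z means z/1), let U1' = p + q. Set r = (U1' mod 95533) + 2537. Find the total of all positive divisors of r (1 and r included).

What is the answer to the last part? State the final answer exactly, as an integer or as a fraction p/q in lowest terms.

Stage 1: cross terms: (-33*-33 - 3*-39)=1206, (3*-7 - -8*-33)=-285, (-8*-39 - -33*-7)=81; twice the area = |1002| = 1002; area = 501; answer 501
Stage 2: U1 = 501; threaded value p + q = 502; r = 3039; 3039 = 3 * 1013; sigma = (1 + 3) * (1 + 1013) = 4 * 1014 = 4056; answer 4056

4056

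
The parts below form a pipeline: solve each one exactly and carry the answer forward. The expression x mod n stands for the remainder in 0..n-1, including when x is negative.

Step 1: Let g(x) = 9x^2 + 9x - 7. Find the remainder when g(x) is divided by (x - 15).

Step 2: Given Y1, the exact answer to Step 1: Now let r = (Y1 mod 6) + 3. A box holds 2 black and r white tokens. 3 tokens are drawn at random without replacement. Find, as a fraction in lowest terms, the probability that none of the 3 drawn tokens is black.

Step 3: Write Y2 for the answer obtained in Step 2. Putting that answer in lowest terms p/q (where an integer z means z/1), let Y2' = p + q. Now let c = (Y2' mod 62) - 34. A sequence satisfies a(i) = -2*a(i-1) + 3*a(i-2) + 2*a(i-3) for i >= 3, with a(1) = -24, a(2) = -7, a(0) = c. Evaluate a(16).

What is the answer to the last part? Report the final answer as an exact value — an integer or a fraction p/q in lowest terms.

34205767

Step 1: remainder = value at the root: 9*(15)^2 + 9*(15)^1 - 7 = (2025) + (135) + (-7) = 2153; answer 2153
Step 2: Y1 = 2153; r = 8; total draws C(10,3) = 120; favorable C(8,3) = 56; P = 7/15; answer 7/15
Step 3: Y2 = 7/15; threaded value p + q = 22; c = -12; a(3) = -2*(-7) + 3*(-24) + 2*(-12) = -82; iterating: a(3)=-82, a(4)=95, a(5)=-450, a(6)=1021, a(7)=-3202, a(8)=8567, a(9)=-24698, a(10)=68693, a(11)=-194346, a(12)=545375, a(13)=-1536402, a(14)=4320237, a(15)=-12158930, a(16)=34205767; answer 34205767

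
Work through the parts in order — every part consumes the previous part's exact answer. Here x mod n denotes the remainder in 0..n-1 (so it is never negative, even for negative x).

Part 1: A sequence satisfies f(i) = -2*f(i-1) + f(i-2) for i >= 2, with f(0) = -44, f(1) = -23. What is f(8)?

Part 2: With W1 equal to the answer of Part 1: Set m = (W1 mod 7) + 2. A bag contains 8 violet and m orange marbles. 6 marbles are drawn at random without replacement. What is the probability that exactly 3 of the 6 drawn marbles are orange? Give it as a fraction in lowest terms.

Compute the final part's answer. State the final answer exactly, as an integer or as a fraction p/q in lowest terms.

Part 1: f(2) = -2*(-23) + 1*(-44) = 2; iterating: f(2)=2, f(3)=-27, f(4)=56, f(5)=-139, f(6)=334, f(7)=-807, f(8)=1948; answer 1948
Part 2: W1 = 1948; m = 4; total draws C(12,6) = 924; favorable C(4,3)*C(8,3) = 224; P = 8/33; answer 8/33

8/33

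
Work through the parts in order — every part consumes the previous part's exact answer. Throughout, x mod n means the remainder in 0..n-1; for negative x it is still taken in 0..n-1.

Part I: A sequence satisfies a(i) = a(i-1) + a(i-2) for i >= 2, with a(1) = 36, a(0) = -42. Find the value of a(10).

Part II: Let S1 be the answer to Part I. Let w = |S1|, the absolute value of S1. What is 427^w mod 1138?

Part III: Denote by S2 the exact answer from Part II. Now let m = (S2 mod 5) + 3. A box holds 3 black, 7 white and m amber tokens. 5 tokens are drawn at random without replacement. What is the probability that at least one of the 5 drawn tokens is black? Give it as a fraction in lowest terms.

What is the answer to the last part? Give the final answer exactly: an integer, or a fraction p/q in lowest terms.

67/91

Part I: a(2) = 1*(36) + 1*(-42) = -6; iterating: a(2)=-6, a(3)=30, a(4)=24, a(5)=54, a(6)=78, a(7)=132, a(8)=210, a(9)=342, a(10)=552; answer 552
Part II: S1 = 552; w = 552; squarings mod 1138: 427^1=427, 427^2=249, 427^4=549, 427^8=969, 427^16=111, 427^32=941, 427^64=117, 427^128=33, 427^256=1089, 427^512=125; 427^552 = 427^8 * 427^32 * 427^512 = 1097 (mod 1138); answer 1097
Part III: S2 = 1097; m = 5; total draws C(15,5) = 3003; complement C(12,5) = 792; favorable 3003 - 792 = 2211; P = 67/91; answer 67/91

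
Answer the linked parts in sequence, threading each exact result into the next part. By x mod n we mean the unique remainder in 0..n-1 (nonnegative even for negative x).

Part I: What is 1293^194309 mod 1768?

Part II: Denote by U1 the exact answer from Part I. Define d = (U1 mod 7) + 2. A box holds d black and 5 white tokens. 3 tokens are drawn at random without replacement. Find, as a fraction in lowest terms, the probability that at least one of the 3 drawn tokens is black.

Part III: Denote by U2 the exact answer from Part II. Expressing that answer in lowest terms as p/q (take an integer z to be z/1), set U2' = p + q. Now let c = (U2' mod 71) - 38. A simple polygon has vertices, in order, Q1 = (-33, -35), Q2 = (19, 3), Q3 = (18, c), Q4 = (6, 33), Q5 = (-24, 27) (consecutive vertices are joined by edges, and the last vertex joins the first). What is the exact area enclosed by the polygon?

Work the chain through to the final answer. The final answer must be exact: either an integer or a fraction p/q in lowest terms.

4129/2

Part I: squarings mod 1768: 1293^1=1293, 1293^2=1089, 1293^4=1361, 1293^8=1225, 1293^16=1361, 1293^32=1225, 1293^64=1361, 1293^128=1225, 1293^256=1361, 1293^512=1225, 1293^1024=1361, 1293^2048=1225, 1293^4096=1361, 1293^8192=1225, 1293^16384=1361, 1293^32768=1225, 1293^65536=1361, 1293^131072=1225; 1293^194309 = 1293^1 * 1293^4 * 1293^256 * 1293^512 * 1293^1024 * 1293^4096 * 1293^8192 * 1293^16384 * 1293^32768 * 1293^131072 = 613 (mod 1768); answer 613
Part II: U1 = 613; d = 6; total draws C(11,3) = 165; complement C(5,3) = 10; favorable 165 - 10 = 155; P = 31/33; answer 31/33
Part III: U2 = 31/33; threaded value p + q = 64; c = 26; cross terms: (-33*3 - 19*-35)=566, (19*26 - 18*3)=440, (18*33 - 6*26)=438, (6*27 - -24*33)=954, (-24*-35 - -33*27)=1731; twice the area = |4129| = 4129; area = 4129/2; answer 4129/2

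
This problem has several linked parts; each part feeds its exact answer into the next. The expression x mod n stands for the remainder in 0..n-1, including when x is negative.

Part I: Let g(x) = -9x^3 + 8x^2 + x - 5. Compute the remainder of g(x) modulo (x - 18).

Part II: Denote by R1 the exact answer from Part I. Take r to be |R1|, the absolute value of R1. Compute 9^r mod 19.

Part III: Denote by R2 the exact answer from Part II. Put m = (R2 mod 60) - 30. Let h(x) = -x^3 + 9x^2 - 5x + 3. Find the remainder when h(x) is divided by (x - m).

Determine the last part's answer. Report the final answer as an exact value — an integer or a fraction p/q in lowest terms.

Part I: remainder = value at the root: -9*(18)^3 + 8*(18)^2 + 1*(18)^1 - 5 = (-52488) + (2592) + (18) + (-5) = -49883; answer -49883
Part II: R1 = -49883; r = 49883; squarings mod 19: 9^1=9, 9^2=5, 9^4=6, 9^8=17, 9^16=4, 9^32=16, 9^64=9, 9^128=5, 9^256=6, 9^512=17, 9^1024=4, 9^2048=16, 9^4096=9, 9^8192=5, 9^16384=6, 9^32768=17; 9^49883 = 9^1 * 9^2 * 9^8 * 9^16 * 9^64 * 9^128 * 9^512 * 9^16384 * 9^32768 = 16 (mod 19); answer 16
Part III: R2 = 16; m = -14; remainder = value at the root: -1*(-14)^3 + 9*(-14)^2 - 5*(-14)^1 + 3 = (2744) + (1764) + (70) + (3) = 4581; answer 4581

4581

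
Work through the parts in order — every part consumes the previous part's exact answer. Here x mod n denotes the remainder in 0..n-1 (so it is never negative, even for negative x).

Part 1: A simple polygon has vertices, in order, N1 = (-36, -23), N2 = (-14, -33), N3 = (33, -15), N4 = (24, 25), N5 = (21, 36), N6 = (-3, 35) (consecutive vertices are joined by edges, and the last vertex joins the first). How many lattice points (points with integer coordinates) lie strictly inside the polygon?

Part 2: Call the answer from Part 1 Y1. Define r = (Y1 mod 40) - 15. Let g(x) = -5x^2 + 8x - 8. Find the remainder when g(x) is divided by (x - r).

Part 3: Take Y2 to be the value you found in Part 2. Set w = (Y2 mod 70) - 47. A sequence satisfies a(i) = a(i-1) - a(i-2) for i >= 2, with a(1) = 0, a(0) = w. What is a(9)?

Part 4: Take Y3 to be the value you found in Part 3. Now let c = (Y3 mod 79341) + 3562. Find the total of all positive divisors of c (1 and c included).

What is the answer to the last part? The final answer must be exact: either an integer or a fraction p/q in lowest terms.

6944

Part 1: cross terms: (-36*-33 - -14*-23)=866, (-14*-15 - 33*-33)=1299, (33*25 - 24*-15)=1185, (24*36 - 21*25)=339, (21*35 - -3*36)=843, (-3*-23 - -36*35)=1329; twice the area = |5861| = 5861; area = 5861/2; boundary points = 2 + 1 + 1 + 1 + 1 + 1 = 7; strictly interior points = area - boundary/2 + 1 = 2928; answer 2928
Part 2: Y1 = 2928; r = -7; remainder = value at the root: -5*(-7)^2 + 8*(-7)^1 - 8 = (-245) + (-56) + (-8) = -309; answer -309
Part 3: Y2 = -309; w = -6; a(2) = 1*(0) - 1*(-6) = 6; iterating: a(2)=6, a(3)=6, a(4)=0, a(5)=-6, a(6)=-6, a(7)=0, a(8)=6, a(9)=6; answer 6
Part 4: Y3 = 6; c = 3568; 3568 = 2^4 * 223; sigma = (1 + 2 + 4 + 8 + 16) * (1 + 223) = 31 * 224 = 6944; answer 6944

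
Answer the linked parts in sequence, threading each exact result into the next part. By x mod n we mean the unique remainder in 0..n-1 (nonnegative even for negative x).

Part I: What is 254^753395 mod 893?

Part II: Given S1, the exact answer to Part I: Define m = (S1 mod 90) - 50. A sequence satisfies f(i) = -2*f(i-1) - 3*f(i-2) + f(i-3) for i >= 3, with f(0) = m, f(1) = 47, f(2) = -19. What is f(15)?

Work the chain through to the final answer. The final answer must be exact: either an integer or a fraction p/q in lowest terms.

261015

Part I: squarings mod 893: 254^1=254, 254^2=220, 254^4=178, 254^8=429, 254^16=83, 254^32=638, 254^64=729, 254^128=106, 254^256=520, 254^512=714, 254^1024=786, 254^2048=733, 254^4096=596, 254^8192=695, 254^16384=805, 254^32768=600, 254^65536=121, 254^131072=353, 254^262144=482, 254^524288=144; 254^753395 = 254^1 * 254^2 * 254^16 * 254^32 * 254^64 * 254^128 * 254^512 * 254^1024 * 254^2048 * 254^4096 * 254^8192 * 254^16384 * 254^65536 * 254^131072 * 254^524288 = 30 (mod 893); answer 30
Part II: S1 = 30; m = -20; f(3) = -2*(-19) - 3*(47) + 1*(-20) = -123; iterating: f(3)=-123, f(4)=350, f(5)=-350, f(6)=-473, f(7)=2346, f(8)=-3623, f(9)=-265, f(10)=13745, f(11)=-30318, f(12)=19136, f(13)=66427, f(14)=-220580, f(15)=261015; answer 261015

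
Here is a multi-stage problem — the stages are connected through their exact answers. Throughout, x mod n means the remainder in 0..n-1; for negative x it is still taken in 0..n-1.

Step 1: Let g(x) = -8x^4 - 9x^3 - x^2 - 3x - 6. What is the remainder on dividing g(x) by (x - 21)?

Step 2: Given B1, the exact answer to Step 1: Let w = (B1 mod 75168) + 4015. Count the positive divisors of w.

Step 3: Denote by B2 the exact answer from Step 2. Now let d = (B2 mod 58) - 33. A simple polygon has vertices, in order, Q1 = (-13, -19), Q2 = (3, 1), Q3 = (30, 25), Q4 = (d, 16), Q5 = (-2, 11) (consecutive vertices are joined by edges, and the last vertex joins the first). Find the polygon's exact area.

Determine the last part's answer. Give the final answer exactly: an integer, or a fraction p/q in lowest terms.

538

Step 1: remainder = value at the root: -8*(21)^4 - 9*(21)^3 - 1*(21)^2 - 3*(21)^1 - 6 = (-1555848) + (-83349) + (-441) + (-63) + (-6) = -1639707; answer -1639707
Step 2: B1 = -1639707; w = 18004; 18004 = 2^2 * 7 * 643; number of divisors = (2+1) * (1+1) * (1+1) = 12; answer 12
Step 3: B2 = 12; d = -21; cross terms: (-13*1 - 3*-19)=44, (3*25 - 30*1)=45, (30*16 - -21*25)=1005, (-21*11 - -2*16)=-199, (-2*-19 - -13*11)=181; twice the area = |1076| = 1076; area = 538; answer 538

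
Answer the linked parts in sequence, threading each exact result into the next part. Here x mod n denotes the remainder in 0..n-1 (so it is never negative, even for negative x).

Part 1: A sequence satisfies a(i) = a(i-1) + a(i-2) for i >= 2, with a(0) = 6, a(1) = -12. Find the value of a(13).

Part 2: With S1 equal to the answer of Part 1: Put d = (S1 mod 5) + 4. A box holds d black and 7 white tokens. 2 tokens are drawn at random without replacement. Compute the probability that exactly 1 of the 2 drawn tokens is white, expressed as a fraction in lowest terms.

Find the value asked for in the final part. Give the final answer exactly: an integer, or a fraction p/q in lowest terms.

7/13

Part 1: a(2) = 1*(-12) + 1*(6) = -6; iterating: a(2)=-6, a(3)=-18, a(4)=-24, a(5)=-42, a(6)=-66, a(7)=-108, a(8)=-174, a(9)=-282, a(10)=-456, a(11)=-738, a(12)=-1194, a(13)=-1932; answer -1932
Part 2: S1 = -1932; d = 7; total draws C(14,2) = 91; favorable C(7,1)*C(7,1) = 49; P = 7/13; answer 7/13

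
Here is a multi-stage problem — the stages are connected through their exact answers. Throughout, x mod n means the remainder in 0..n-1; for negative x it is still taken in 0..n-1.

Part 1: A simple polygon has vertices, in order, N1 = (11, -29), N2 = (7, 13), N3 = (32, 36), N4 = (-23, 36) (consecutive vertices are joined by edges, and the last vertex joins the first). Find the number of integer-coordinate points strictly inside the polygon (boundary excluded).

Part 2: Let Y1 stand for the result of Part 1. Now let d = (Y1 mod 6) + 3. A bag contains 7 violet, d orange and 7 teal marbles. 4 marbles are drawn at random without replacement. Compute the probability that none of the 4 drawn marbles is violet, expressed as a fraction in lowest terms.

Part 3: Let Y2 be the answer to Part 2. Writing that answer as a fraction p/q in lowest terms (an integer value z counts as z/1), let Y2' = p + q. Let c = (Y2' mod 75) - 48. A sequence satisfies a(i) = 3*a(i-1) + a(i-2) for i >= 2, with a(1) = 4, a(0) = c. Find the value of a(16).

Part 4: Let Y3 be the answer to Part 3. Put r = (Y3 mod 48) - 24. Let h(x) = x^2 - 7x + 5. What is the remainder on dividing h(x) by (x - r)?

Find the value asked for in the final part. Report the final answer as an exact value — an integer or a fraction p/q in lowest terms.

Part 1: cross terms: (11*13 - 7*-29)=346, (7*36 - 32*13)=-164, (32*36 - -23*36)=1980, (-23*-29 - 11*36)=271; twice the area = |2433| = 2433; area = 2433/2; boundary points = 2 + 1 + 55 + 1 = 59; strictly interior points = area - boundary/2 + 1 = 1188; answer 1188
Part 2: Y1 = 1188; d = 3; total draws C(17,4) = 2380; favorable C(10,4) = 210; P = 3/34; answer 3/34
Part 3: Y2 = 3/34; threaded value p + q = 37; c = -11; a(2) = 3*(4) + 1*(-11) = 1; iterating: a(2)=1, a(3)=7, a(4)=22, a(5)=73, a(6)=241, a(7)=796, a(8)=2629, a(9)=8683, a(10)=28678, a(11)=94717, a(12)=312829, a(13)=1033204, a(14)=3412441, a(15)=11270527, a(16)=37224022; answer 37224022
Part 4: Y3 = 37224022; r = -2; remainder = value at the root: 1*(-2)^2 - 7*(-2)^1 + 5 = (4) + (14) + (5) = 23; answer 23

23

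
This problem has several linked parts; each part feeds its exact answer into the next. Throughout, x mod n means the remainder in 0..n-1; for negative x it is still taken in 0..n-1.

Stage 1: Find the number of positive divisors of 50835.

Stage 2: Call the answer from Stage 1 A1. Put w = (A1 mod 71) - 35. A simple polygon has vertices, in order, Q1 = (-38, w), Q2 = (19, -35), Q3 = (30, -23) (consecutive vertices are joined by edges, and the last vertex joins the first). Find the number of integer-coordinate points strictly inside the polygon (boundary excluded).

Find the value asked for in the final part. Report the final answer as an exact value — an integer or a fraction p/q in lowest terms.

Stage 1: 50835 = 3 * 5 * 3389; number of divisors = (1+1) * (1+1) * (1+1) = 8; answer 8
Stage 2: A1 = 8; w = -27; cross terms: (-38*-35 - 19*-27)=1843, (19*-23 - 30*-35)=613, (30*-27 - -38*-23)=-1684; twice the area = |772| = 772; area = 386; boundary points = 1 + 1 + 4 = 6; strictly interior points = area - boundary/2 + 1 = 384; answer 384

384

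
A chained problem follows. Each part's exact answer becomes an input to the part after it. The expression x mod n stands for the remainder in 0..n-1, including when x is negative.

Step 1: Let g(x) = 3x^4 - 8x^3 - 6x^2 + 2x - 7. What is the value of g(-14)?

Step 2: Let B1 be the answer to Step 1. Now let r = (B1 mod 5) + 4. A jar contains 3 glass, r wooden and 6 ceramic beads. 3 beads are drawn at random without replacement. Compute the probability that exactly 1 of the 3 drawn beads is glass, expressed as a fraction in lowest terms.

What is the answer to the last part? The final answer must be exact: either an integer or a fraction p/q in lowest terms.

Step 1: 3*(-14)^4 - 8*(-14)^3 - 6*(-14)^2 + 2*(-14)^1 - 7 = (115248) + (21952) + (-1176) + (-28) + (-7) = 135989; answer 135989
Step 2: B1 = 135989; r = 8; total draws C(17,3) = 680; favorable C(3,1)*C(14,2) = 273; P = 273/680; answer 273/680

273/680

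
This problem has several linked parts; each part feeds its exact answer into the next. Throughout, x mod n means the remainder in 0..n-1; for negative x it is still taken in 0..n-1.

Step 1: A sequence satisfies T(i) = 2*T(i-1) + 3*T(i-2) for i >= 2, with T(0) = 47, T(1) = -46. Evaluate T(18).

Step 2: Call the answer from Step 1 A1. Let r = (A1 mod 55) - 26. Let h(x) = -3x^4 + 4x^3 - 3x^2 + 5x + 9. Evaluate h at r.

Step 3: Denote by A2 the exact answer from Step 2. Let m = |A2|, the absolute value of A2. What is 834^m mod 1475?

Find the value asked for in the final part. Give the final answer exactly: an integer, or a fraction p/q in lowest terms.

129

Step 1: T(2) = 2*(-46) + 3*(47) = 49; iterating: T(2)=49, T(3)=-40, T(4)=67, T(5)=14, T(6)=229, T(7)=500, T(8)=1687, T(9)=4874, T(10)=14809, T(11)=44240, T(12)=132907, T(13)=398534, T(14)=1195789, T(15)=3587180, T(16)=10761727, T(17)=32284994, T(18)=96855169; answer 96855169
Step 2: A1 = 96855169; r = -22; -3*(-22)^4 + 4*(-22)^3 - 3*(-22)^2 + 5*(-22)^1 + 9 = (-702768) + (-42592) + (-1452) + (-110) + (9) = -746913; answer -746913
Step 3: A2 = -746913; m = 746913; squarings mod 1475: 834^1=834, 834^2=831, 834^4=261, 834^8=271, 834^16=1166, 834^32=1081, 834^64=361, 834^128=521, 834^256=41, 834^512=206, 834^1024=1136, 834^2048=1346, 834^4096=416, 834^8192=481, 834^16384=1261, 834^32768=71, 834^65536=616, 834^131072=381, 834^262144=611, 834^524288=146; 834^746913 = 834^1 * 834^32 * 834^128 * 834^256 * 834^1024 * 834^8192 * 834^16384 * 834^65536 * 834^131072 * 834^524288 = 129 (mod 1475); answer 129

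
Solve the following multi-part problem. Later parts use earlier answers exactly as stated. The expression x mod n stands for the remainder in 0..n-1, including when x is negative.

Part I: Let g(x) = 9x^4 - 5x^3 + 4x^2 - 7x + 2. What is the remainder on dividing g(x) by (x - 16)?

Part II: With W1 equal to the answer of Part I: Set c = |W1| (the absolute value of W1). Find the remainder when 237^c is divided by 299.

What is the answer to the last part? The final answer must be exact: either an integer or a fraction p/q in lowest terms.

Part I: remainder = value at the root: 9*(16)^4 - 5*(16)^3 + 4*(16)^2 - 7*(16)^1 + 2 = (589824) + (-20480) + (1024) + (-112) + (2) = 570258; answer 570258
Part II: W1 = 570258; c = 570258; squarings mod 299: 237^1=237, 237^2=256, 237^4=55, 237^8=35, 237^16=29, 237^32=243, 237^64=146, 237^128=87, 237^256=94, 237^512=165, 237^1024=16, 237^2048=256, 237^4096=55, 237^8192=35, 237^16384=29, 237^32768=243, 237^65536=146, 237^131072=87, 237^262144=94, 237^524288=165; 237^570258 = 237^2 * 237^16 * 237^128 * 237^256 * 237^512 * 237^4096 * 237^8192 * 237^32768 * 237^524288 = 248 (mod 299); answer 248

248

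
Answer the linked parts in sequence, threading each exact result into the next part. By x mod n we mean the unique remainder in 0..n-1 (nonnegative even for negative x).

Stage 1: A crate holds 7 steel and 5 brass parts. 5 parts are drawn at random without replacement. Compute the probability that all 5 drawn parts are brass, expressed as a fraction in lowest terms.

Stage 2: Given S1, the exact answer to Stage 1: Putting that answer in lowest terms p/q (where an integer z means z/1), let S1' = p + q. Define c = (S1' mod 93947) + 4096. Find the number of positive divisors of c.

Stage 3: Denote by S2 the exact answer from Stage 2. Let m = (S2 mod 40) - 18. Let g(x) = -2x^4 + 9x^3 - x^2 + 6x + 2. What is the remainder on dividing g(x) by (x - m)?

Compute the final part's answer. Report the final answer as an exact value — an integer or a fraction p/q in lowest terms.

-168286

Stage 1: total draws C(12,5) = 792; favorable C(5,5) = 1; P = 1/792; answer 1/792
Stage 2: S1 = 1/792; threaded value p + q = 793; c = 4889; 4889 is prime, so its only divisors are 1 and 4889; count = 2; answer 2
Stage 3: S2 = 2; m = -16; remainder = value at the root: -2*(-16)^4 + 9*(-16)^3 - 1*(-16)^2 + 6*(-16)^1 + 2 = (-131072) + (-36864) + (-256) + (-96) + (2) = -168286; answer -168286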